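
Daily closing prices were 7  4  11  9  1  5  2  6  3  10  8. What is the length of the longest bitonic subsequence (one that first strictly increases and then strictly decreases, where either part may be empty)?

inc[i] = longest strictly increasing subsequence ending at i; dec[i] = longest strictly decreasing subsequence starting at i:
i:      1  2  3  4  5  6  7  8  9 10 11
a[i]:   7  4 11  9  1  5  2  6  3 10  8
inc:    1  1  2  2  1  2  2  3  3  4  4
dec:    3  2  4  3  1  2  1  2  1  2  1
Best peak at i=3 (value 11): inc=2, dec=4, length 2+4−1 = 5.

5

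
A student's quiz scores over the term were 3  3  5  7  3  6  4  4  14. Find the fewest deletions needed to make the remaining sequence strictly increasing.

5

Fewest deletions = n − (longest strictly increasing subsequence).
i:      1  2  3  4  5  6  7  8  9
a[i]:   3  3  5  7  3  6  4  4 14
dp:     1  1  2  3  1  3  2  2  4
max dp = 4, so deletions = 9 − 4 = 5.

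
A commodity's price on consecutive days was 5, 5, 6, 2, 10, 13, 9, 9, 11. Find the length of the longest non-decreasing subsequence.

Track the smallest tail for each achievable length (allowing ties):
5 → extends → [5]
5 → extends → [5, 5]
6 → extends → [5, 5, 6]
2 → replaces 5 → [2, 5, 6]
10 → extends → [2, 5, 6, 10]
13 → extends → [2, 5, 6, 10, 13]
9 → replaces 10 → [2, 5, 6, 9, 13]
9 → replaces 13 → [2, 5, 6, 9, 9]
11 → extends → [2, 5, 6, 9, 9, 11]
Six tails, so the longest non-decreasing subsequence has length 6 (e.g. 5, 5, 6, 9, 9, 11).

6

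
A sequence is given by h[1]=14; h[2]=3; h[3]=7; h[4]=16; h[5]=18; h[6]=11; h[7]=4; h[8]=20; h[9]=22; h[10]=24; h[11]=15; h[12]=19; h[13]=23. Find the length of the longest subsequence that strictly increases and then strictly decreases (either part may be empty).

inc[i] = longest strictly increasing subsequence ending at i; dec[i] = longest strictly decreasing subsequence starting at i:
i:      1  2  3  4  5  6  7  8  9 10 11 12 13
h[i]:  14  3  7 16 18 11  4 20 22 24 15 19 23
inc:    1  1  2  3  4  3  2  5  6  7  4  5  7
dec:    3  1  2  3  3  2  1  2  2  2  1  1  1
Best peak at i=10 (value 24): inc=7, dec=2, length 7+2−1 = 8.

8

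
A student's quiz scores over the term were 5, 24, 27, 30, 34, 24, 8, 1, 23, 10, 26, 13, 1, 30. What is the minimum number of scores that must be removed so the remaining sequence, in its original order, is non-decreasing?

Fewest deletions = n − (longest non-decreasing subsequence).
Patience tails:
5 → extends → [5]
24 → extends → [5, 24]
27 → extends → [5, 24, 27]
30 → extends → [5, 24, 27, 30]
34 → extends → [5, 24, 27, 30, 34]
24 → replaces 27 → [5, 24, 24, 30, 34]
8 → replaces 24 → [5, 8, 24, 30, 34]
1 → replaces 5 → [1, 8, 24, 30, 34]
23 → replaces 24 → [1, 8, 23, 30, 34]
10 → replaces 23 → [1, 8, 10, 30, 34]
26 → replaces 30 → [1, 8, 10, 26, 34]
13 → replaces 26 → [1, 8, 10, 13, 34]
1 → replaces 8 → [1, 1, 10, 13, 34]
30 → replaces 34 → [1, 1, 10, 13, 30]
Longest non-decreasing subsequence has length 5, so deletions = 14 − 5 = 9.

9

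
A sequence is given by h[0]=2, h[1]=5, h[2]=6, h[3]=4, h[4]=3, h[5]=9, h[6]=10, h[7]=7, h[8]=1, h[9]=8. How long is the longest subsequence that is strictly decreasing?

4

Negate each value so 'decreasing' becomes 'increasing', then run patience tails on the negated sequence:
-2 → extends → [-2]
-5 → replaces -2 → [-5]
-6 → replaces -5 → [-6]
-4 → extends → [-6, -4]
-3 → extends → [-6, -4, -3]
-9 → replaces -6 → [-9, -4, -3]
-10 → replaces -9 → [-10, -4, -3]
-7 → replaces -4 → [-10, -7, -3]
-1 → extends → [-10, -7, -3, -1]
-8 → replaces -7 → [-10, -8, -3, -1]
Four tails, so the longest strictly decreasing subsequence of the original has length 4.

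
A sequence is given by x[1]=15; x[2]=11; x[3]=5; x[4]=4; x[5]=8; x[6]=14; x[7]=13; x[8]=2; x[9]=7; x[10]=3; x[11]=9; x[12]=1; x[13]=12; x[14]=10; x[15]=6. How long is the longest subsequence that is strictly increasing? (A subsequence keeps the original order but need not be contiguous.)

4

Let dp[i] be the length of the longest such subsequence ending at index i:
i:      1  2  3  4  5  6  7  8  9 10 11 12 13 14 15
x[i]:  15 11  5  4  8 14 13  2  7  3  9  1 12 10  6
dp:     1  1  1  1  2  3  3  1  2  2  3  1  4  4  3
Maximum dp value is 4.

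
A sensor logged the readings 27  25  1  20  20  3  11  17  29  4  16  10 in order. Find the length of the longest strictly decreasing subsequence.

Let dp[i] be the longest strictly decreasing subsequence ending at i:
i:      1  2  3  4  5  6  7  8  9 10 11 12
a[i]:  27 25  1 20 20  3 11 17 29  4 16 10
dp:     1  2  3  3  3  4  4  4  1  5  5  6
Maximum is 6.

6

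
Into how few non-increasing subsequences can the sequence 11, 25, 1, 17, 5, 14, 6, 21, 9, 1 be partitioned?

Place each on the leftmost legal pile:
11 → new pile 1 (tops now [11])
25 → new pile 2 (tops now [11, 25])
1 → pile 1 (tops now [1, 25])
17 → pile 2 (tops now [1, 17])
5 → pile 2 (tops now [1, 5])
14 → new pile 3 (tops now [1, 5, 14])
6 → pile 3 (tops now [1, 5, 6])
21 → new pile 4 (tops now [1, 5, 6, 21])
9 → pile 4 (tops now [1, 5, 6, 9])
1 → pile 1 (tops now [1, 5, 6, 9])
Four piles.

4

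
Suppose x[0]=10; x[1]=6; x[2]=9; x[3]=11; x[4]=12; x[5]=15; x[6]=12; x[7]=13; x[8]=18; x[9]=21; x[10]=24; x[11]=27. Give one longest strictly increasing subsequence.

6, 9, 11, 12, 15, 18, 21, 24, 27

Patience tails give the LIS length; then backtrack through the dp parents:
10 → extends → [10]
6 → replaces 10 → [6]
9 → extends → [6, 9]
11 → extends → [6, 9, 11]
12 → extends → [6, 9, 11, 12]
15 → extends → [6, 9, 11, 12, 15]
12 → already a tail → [6, 9, 11, 12, 15]
13 → replaces 15 → [6, 9, 11, 12, 13]
18 → extends → [6, 9, 11, 12, 13, 18]
21 → extends → [6, 9, 11, 12, 13, 18, 21]
24 → extends → [6, 9, 11, 12, 13, 18, 21, 24]
27 → extends → [6, 9, 11, 12, 13, 18, 21, 24, 27]
Length 9; one witness is 6, 9, 11, 12, 15, 18, 21, 24, 27.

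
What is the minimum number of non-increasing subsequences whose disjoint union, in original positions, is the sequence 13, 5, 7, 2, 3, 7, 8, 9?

5

The minimum number of non-increasing subsequences covering a sequence equals the length of its longest strictly increasing subsequence.
LIS length is 5 (e.g. 2, 3, 7, 8, 9), so 5 piles are needed.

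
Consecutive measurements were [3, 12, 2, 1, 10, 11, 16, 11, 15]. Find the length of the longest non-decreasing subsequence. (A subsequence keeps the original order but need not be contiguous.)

5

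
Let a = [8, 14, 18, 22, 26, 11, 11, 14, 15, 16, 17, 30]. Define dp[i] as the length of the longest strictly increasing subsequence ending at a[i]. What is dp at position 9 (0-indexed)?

dp[i] = 1 + max{dp[j] : j<i, a[j]<a[i]} (or 1 if no such j):
i:      0  1  2  3  4  5  6  7  8  9 10 11
a[i]:   8 14 18 22 26 11 11 14 15 16 17 30
dp:     1  2  3  4  5  2  2  3  4  5  6  7
At index 9 the value is 5.

5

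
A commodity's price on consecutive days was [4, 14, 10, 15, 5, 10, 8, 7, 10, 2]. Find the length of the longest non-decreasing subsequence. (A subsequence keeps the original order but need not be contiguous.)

4

Track the smallest tail for each achievable length (allowing ties):
4 → extends → [4]
14 → extends → [4, 14]
10 → replaces 14 → [4, 10]
15 → extends → [4, 10, 15]
5 → replaces 10 → [4, 5, 15]
10 → replaces 15 → [4, 5, 10]
8 → replaces 10 → [4, 5, 8]
7 → replaces 8 → [4, 5, 7]
10 → extends → [4, 5, 7, 10]
2 → replaces 4 → [2, 5, 7, 10]
Four tails, so the longest non-decreasing subsequence has length 4 (e.g. 4, 10, 10, 10).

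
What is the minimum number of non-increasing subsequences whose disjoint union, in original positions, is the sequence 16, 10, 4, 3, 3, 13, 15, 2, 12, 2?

3

Place each on the leftmost legal pile:
16 → new pile 1 (tops now [16])
10 → pile 1 (tops now [10])
4 → pile 1 (tops now [4])
3 → pile 1 (tops now [3])
3 → pile 1 (tops now [3])
13 → new pile 2 (tops now [3, 13])
15 → new pile 3 (tops now [3, 13, 15])
2 → pile 1 (tops now [2, 13, 15])
12 → pile 2 (tops now [2, 12, 15])
2 → pile 1 (tops now [2, 12, 15])
Three piles.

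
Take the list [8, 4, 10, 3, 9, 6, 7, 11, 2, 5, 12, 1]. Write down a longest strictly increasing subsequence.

Patience tails give the LIS length; then backtrack through the dp parents:
8 → extends → [8]
4 → replaces 8 → [4]
10 → extends → [4, 10]
3 → replaces 4 → [3, 10]
9 → replaces 10 → [3, 9]
6 → replaces 9 → [3, 6]
7 → extends → [3, 6, 7]
11 → extends → [3, 6, 7, 11]
2 → replaces 3 → [2, 6, 7, 11]
5 → replaces 6 → [2, 5, 7, 11]
12 → extends → [2, 5, 7, 11, 12]
1 → replaces 2 → [1, 5, 7, 11, 12]
Length 5; one witness is 4, 6, 7, 11, 12.

4, 6, 7, 11, 12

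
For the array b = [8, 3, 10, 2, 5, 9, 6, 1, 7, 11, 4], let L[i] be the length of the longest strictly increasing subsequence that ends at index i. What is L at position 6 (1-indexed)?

3

dp[i] = 1 + max{dp[j] : j<i, b[j]<b[i]} (or 1 if no such j):
i:      1  2  3  4  5  6  7  8  9 10 11
b[i]:   8  3 10  2  5  9  6  1  7 11  4
dp:     1  1  2  1  2  3  3  1  4  5  2
At index 6 the value is 3.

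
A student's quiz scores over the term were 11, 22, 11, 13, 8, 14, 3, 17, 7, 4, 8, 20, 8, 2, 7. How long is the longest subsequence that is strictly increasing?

5

Let dp[i] be the length of the longest such subsequence ending at index i:
i:      1  2  3  4  5  6  7  8  9 10 11 12 13 14 15
a[i]:  11 22 11 13  8 14  3 17  7  4  8 20  8  2  7
dp:     1  2  1  2  1  3  1  4  2  2  3  5  3  1  3
Maximum dp value is 5.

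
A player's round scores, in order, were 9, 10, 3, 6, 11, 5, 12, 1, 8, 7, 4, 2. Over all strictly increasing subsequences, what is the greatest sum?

42

Let S[i] be the best sum of a strictly increasing subsequence ending at i:
i:      1  2  3  4  5  6  7  8  9 10 11 12
a[i]:   9 10  3  6 11  5 12  1  8  7  4  2
S:      9 19  3  9 30  8 42  1 17 16  7  3
Maximum is 42 (e.g. 9 + 10 + 11 + 12).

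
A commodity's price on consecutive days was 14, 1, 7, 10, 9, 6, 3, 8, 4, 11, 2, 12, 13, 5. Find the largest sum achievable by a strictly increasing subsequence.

54

Let S[i] be the best sum of a strictly increasing subsequence ending at i:
i:      1  2  3  4  5  6  7  8  9 10 11 12 13 14
a[i]:  14  1  7 10  9  6  3  8  4 11  2 12 13  5
S:     14  1  8 18 17  7  4 16  8 29  3 41 54 13
Maximum is 54 (e.g. 1 + 7 + 10 + 11 + 12 + 13).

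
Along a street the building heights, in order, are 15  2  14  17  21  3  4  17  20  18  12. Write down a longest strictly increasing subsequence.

2, 3, 4, 17, 20

Patience tails give the LIS length; then backtrack through the dp parents:
15 → extends → [15]
2 → replaces 15 → [2]
14 → extends → [2, 14]
17 → extends → [2, 14, 17]
21 → extends → [2, 14, 17, 21]
3 → replaces 14 → [2, 3, 17, 21]
4 → replaces 17 → [2, 3, 4, 21]
17 → replaces 21 → [2, 3, 4, 17]
20 → extends → [2, 3, 4, 17, 20]
18 → replaces 20 → [2, 3, 4, 17, 18]
12 → replaces 17 → [2, 3, 4, 12, 18]
Length 5; one witness is 2, 3, 4, 17, 20.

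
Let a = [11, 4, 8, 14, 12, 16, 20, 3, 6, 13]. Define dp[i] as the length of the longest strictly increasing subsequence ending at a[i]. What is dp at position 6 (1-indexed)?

4

dp[i] = 1 + max{dp[j] : j<i, a[j]<a[i]} (or 1 if no such j):
i:      1  2  3  4  5  6  7  8  9 10
a[i]:  11  4  8 14 12 16 20  3  6 13
dp:     1  1  2  3  3  4  5  1  2  4
At index 6 the value is 4.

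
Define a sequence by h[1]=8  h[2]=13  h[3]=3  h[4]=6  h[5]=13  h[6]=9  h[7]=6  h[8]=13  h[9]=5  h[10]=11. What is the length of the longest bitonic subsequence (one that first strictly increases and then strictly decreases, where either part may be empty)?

6

inc[i] = longest strictly increasing subsequence ending at i; dec[i] = longest strictly decreasing subsequence starting at i:
i:      1  2  3  4  5  6  7  8  9 10
h[i]:   8 13  3  6 13  9  6 13  5 11
inc:    1  2  1  2  3  3  2  4  2  4
dec:    3  4  1  2  4  3  2  2  1  1
Best peak at i=5 (value 13): inc=3, dec=4, length 3+4−1 = 6.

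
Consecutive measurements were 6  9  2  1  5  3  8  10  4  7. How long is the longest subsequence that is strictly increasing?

4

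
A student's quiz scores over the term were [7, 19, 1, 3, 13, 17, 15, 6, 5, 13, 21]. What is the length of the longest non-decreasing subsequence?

Let dp[i] be the length of the longest such subsequence ending at index i:
i:      1  2  3  4  5  6  7  8  9 10 11
a[i]:   7 19  1  3 13 17 15  6  5 13 21
dp:     1  2  1  2  3  4  4  3  3  4  5
Maximum dp value is 5.

5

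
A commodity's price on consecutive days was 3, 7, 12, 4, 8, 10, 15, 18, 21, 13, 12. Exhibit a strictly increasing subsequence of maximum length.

Patience tails give the LIS length; then backtrack through the dp parents:
3 → extends → [3]
7 → extends → [3, 7]
12 → extends → [3, 7, 12]
4 → replaces 7 → [3, 4, 12]
8 → replaces 12 → [3, 4, 8]
10 → extends → [3, 4, 8, 10]
15 → extends → [3, 4, 8, 10, 15]
18 → extends → [3, 4, 8, 10, 15, 18]
21 → extends → [3, 4, 8, 10, 15, 18, 21]
13 → replaces 15 → [3, 4, 8, 10, 13, 18, 21]
12 → replaces 13 → [3, 4, 8, 10, 12, 18, 21]
Length 7; one witness is 3, 7, 8, 10, 15, 18, 21.

3, 7, 8, 10, 15, 18, 21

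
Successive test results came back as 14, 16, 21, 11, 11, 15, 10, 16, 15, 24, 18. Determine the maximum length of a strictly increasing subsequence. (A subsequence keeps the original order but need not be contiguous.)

4

Let dp[i] be the length of the longest such subsequence ending at index i:
i:      1  2  3  4  5  6  7  8  9 10 11
a[i]:  14 16 21 11 11 15 10 16 15 24 18
dp:     1  2  3  1  1  2  1  3  2  4  4
Maximum dp value is 4.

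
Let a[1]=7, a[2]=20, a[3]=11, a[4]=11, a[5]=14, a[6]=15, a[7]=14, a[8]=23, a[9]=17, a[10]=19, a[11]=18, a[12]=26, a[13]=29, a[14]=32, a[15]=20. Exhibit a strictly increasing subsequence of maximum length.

7, 11, 14, 15, 17, 19, 26, 29, 32

Patience tails give the LIS length; then backtrack through the dp parents:
7 → extends → [7]
20 → extends → [7, 20]
11 → replaces 20 → [7, 11]
11 → already a tail → [7, 11]
14 → extends → [7, 11, 14]
15 → extends → [7, 11, 14, 15]
14 → already a tail → [7, 11, 14, 15]
23 → extends → [7, 11, 14, 15, 23]
17 → replaces 23 → [7, 11, 14, 15, 17]
19 → extends → [7, 11, 14, 15, 17, 19]
18 → replaces 19 → [7, 11, 14, 15, 17, 18]
26 → extends → [7, 11, 14, 15, 17, 18, 26]
29 → extends → [7, 11, 14, 15, 17, 18, 26, 29]
32 → extends → [7, 11, 14, 15, 17, 18, 26, 29, 32]
20 → replaces 26 → [7, 11, 14, 15, 17, 18, 20, 29, 32]
Length 9; one witness is 7, 11, 14, 15, 17, 19, 26, 29, 32.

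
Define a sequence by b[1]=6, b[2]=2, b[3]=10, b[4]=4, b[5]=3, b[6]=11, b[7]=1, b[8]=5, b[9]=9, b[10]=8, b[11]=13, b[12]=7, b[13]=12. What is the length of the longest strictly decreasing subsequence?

4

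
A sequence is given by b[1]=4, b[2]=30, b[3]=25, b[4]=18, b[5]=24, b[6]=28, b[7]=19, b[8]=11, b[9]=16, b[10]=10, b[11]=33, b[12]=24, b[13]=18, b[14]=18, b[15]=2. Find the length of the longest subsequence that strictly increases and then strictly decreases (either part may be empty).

inc[i] = longest strictly increasing subsequence ending at i; dec[i] = longest strictly decreasing subsequence starting at i:
i:      1  2  3  4  5  6  7  8  9 10 11 12 13 14 15
b[i]:   4 30 25 18 24 28 19 11 16 10 33 24 18 18  2
inc:    1  2  2  2  3  4  3  2  3  2  5  4  4  4  1
dec:    2  7  6  4  5  5  4  3  3  2  4  3  2  2  1
Best peak at i=2 (value 30): inc=2, dec=7, length 2+7−1 = 8.

8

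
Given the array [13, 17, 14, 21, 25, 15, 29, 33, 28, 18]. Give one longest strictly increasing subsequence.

13, 17, 21, 25, 29, 33

Patience tails give the LIS length; then backtrack through the dp parents:
13 → extends → [13]
17 → extends → [13, 17]
14 → replaces 17 → [13, 14]
21 → extends → [13, 14, 21]
25 → extends → [13, 14, 21, 25]
15 → replaces 21 → [13, 14, 15, 25]
29 → extends → [13, 14, 15, 25, 29]
33 → extends → [13, 14, 15, 25, 29, 33]
28 → replaces 29 → [13, 14, 15, 25, 28, 33]
18 → replaces 25 → [13, 14, 15, 18, 28, 33]
Length 6; one witness is 13, 17, 21, 25, 29, 33.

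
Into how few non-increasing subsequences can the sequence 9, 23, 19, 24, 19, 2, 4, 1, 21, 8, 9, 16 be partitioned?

5

Place each on the leftmost legal pile:
9 → new pile 1 (tops now [9])
23 → new pile 2 (tops now [9, 23])
19 → pile 2 (tops now [9, 19])
24 → new pile 3 (tops now [9, 19, 24])
19 → pile 2 (tops now [9, 19, 24])
2 → pile 1 (tops now [2, 19, 24])
4 → pile 2 (tops now [2, 4, 24])
1 → pile 1 (tops now [1, 4, 24])
21 → pile 3 (tops now [1, 4, 21])
8 → pile 3 (tops now [1, 4, 8])
9 → new pile 4 (tops now [1, 4, 8, 9])
16 → new pile 5 (tops now [1, 4, 8, 9, 16])
Five piles.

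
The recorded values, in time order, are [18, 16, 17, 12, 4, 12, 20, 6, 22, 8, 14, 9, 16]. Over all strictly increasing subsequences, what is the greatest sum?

Let S[i] be the best sum of a strictly increasing subsequence ending at i:
i:      1  2  3  4  5  6  7  8  9 10 11 12 13
a[i]:  18 16 17 12  4 12 20  6 22  8 14  9 16
S:     18 16 33 12  4 16 53 10 75 18 32 27 48
Maximum is 75 (e.g. 16 + 17 + 20 + 22).

75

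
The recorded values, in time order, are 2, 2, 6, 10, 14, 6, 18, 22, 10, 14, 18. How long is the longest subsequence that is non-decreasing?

7

Let dp[i] be the length of the longest such subsequence ending at index i:
i:      1  2  3  4  5  6  7  8  9 10 11
a[i]:   2  2  6 10 14  6 18 22 10 14 18
dp:     1  2  3  4  5  4  6  7  5  6  7
Maximum dp value is 7.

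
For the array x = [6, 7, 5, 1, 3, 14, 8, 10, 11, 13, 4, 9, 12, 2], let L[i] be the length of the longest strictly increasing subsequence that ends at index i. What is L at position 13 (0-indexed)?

dp[i] = 1 + max{dp[j] : j<i, x[j]<x[i]} (or 1 if no such j):
i:      0  1  2  3  4  5  6  7  8  9 10 11 12 13
x[i]:   6  7  5  1  3 14  8 10 11 13  4  9 12  2
dp:     1  2  1  1  2  3  3  4  5  6  3  4  6  2
At index 13 the value is 2.

2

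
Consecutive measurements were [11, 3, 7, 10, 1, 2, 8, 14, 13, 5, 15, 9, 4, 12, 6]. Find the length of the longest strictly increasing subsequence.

Let dp[i] be the length of the longest such subsequence ending at index i:
i:      1  2  3  4  5  6  7  8  9 10 11 12 13 14 15
a[i]:  11  3  7 10  1  2  8 14 13  5 15  9  4 12  6
dp:     1  1  2  3  1  2  3  4  4  3  5  4  3  5  4
Maximum dp value is 5.

5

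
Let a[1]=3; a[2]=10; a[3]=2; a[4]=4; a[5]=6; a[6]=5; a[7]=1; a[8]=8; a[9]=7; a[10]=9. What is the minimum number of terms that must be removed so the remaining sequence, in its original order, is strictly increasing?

Fewest deletions = n − (longest strictly increasing subsequence).
Patience tails:
3 → extends → [3]
10 → extends → [3, 10]
2 → replaces 3 → [2, 10]
4 → replaces 10 → [2, 4]
6 → extends → [2, 4, 6]
5 → replaces 6 → [2, 4, 5]
1 → replaces 2 → [1, 4, 5]
8 → extends → [1, 4, 5, 8]
7 → replaces 8 → [1, 4, 5, 7]
9 → extends → [1, 4, 5, 7, 9]
Longest strictly increasing subsequence has length 5, so deletions = 10 − 5 = 5.

5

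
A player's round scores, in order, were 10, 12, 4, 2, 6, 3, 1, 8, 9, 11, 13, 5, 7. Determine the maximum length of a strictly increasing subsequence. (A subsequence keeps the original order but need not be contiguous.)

Track the smallest tail for each achievable length (strict):
10 → extends → [10]
12 → extends → [10, 12]
4 → replaces 10 → [4, 12]
2 → replaces 4 → [2, 12]
6 → replaces 12 → [2, 6]
3 → replaces 6 → [2, 3]
1 → replaces 2 → [1, 3]
8 → extends → [1, 3, 8]
9 → extends → [1, 3, 8, 9]
11 → extends → [1, 3, 8, 9, 11]
13 → extends → [1, 3, 8, 9, 11, 13]
5 → replaces 8 → [1, 3, 5, 9, 11, 13]
7 → replaces 9 → [1, 3, 5, 7, 11, 13]
Six tails, so the longest strictly increasing subsequence has length 6 (e.g. 4, 6, 8, 9, 11, 13).

6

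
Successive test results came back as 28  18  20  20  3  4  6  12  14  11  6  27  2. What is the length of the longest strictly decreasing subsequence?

Negate each value so 'decreasing' becomes 'increasing', then run patience tails on the negated sequence:
-28 → extends → [-28]
-18 → extends → [-28, -18]
-20 → replaces -18 → [-28, -20]
-20 → already a tail → [-28, -20]
-3 → extends → [-28, -20, -3]
-4 → replaces -3 → [-28, -20, -4]
-6 → replaces -4 → [-28, -20, -6]
-12 → replaces -6 → [-28, -20, -12]
-14 → replaces -12 → [-28, -20, -14]
-11 → extends → [-28, -20, -14, -11]
-6 → extends → [-28, -20, -14, -11, -6]
-27 → replaces -20 → [-28, -27, -14, -11, -6]
-2 → extends → [-28, -27, -14, -11, -6, -2]
Six tails, so the longest strictly decreasing subsequence of the original has length 6.

6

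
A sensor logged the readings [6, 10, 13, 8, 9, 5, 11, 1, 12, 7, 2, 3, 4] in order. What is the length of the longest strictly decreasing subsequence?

4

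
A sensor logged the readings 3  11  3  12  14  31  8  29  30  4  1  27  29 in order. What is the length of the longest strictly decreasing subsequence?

Negate each value so 'decreasing' becomes 'increasing', then run patience tails on the negated sequence:
-3 → extends → [-3]
-11 → replaces -3 → [-11]
-3 → extends → [-11, -3]
-12 → replaces -11 → [-12, -3]
-14 → replaces -12 → [-14, -3]
-31 → replaces -14 → [-31, -3]
-8 → replaces -3 → [-31, -8]
-29 → replaces -8 → [-31, -29]
-30 → replaces -29 → [-31, -30]
-4 → extends → [-31, -30, -4]
-1 → extends → [-31, -30, -4, -1]
-27 → replaces -4 → [-31, -30, -27, -1]
-29 → replaces -27 → [-31, -30, -29, -1]
Four tails, so the longest strictly decreasing subsequence of the original has length 4.

4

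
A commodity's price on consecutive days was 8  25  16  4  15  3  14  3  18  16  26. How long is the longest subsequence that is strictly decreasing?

5

Negate each value so 'decreasing' becomes 'increasing', then run patience tails on the negated sequence:
-8 → extends → [-8]
-25 → replaces -8 → [-25]
-16 → extends → [-25, -16]
-4 → extends → [-25, -16, -4]
-15 → replaces -4 → [-25, -16, -15]
-3 → extends → [-25, -16, -15, -3]
-14 → replaces -3 → [-25, -16, -15, -14]
-3 → extends → [-25, -16, -15, -14, -3]
-18 → replaces -16 → [-25, -18, -15, -14, -3]
-16 → replaces -15 → [-25, -18, -16, -14, -3]
-26 → replaces -25 → [-26, -18, -16, -14, -3]
Five tails, so the longest strictly decreasing subsequence of the original has length 5.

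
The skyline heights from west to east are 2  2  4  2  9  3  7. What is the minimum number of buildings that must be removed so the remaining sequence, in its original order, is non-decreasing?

Fewest deletions = n − (longest non-decreasing subsequence).
i:     1 2 3 4 5 6 7
a[i]:  2 2 4 2 9 3 7
dp:    1 2 3 3 4 4 5
max dp = 5, so deletions = 7 − 5 = 2.

2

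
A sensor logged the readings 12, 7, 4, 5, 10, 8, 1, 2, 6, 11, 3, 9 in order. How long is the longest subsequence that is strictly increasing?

4

Track the smallest tail for each achievable length (strict):
12 → extends → [12]
7 → replaces 12 → [7]
4 → replaces 7 → [4]
5 → extends → [4, 5]
10 → extends → [4, 5, 10]
8 → replaces 10 → [4, 5, 8]
1 → replaces 4 → [1, 5, 8]
2 → replaces 5 → [1, 2, 8]
6 → replaces 8 → [1, 2, 6]
11 → extends → [1, 2, 6, 11]
3 → replaces 6 → [1, 2, 3, 11]
9 → replaces 11 → [1, 2, 3, 9]
Four tails, so the longest strictly increasing subsequence has length 4 (e.g. 4, 5, 10, 11).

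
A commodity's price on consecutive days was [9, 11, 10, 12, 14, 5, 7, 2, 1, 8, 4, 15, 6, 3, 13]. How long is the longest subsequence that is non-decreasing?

Let dp[i] be the length of the longest such subsequence ending at index i:
i:      1  2  3  4  5  6  7  8  9 10 11 12 13 14 15
a[i]:   9 11 10 12 14  5  7  2  1  8  4 15  6  3 13
dp:     1  2  2  3  4  1  2  1  1  3  2  5  3  2  4
Maximum dp value is 5.

5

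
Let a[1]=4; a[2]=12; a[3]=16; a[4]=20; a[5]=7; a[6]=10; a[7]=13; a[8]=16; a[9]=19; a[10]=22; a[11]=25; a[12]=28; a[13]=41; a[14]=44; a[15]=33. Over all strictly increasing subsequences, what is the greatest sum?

229

Let S[i] be the best sum of a strictly increasing subsequence ending at i:
i:       1   2   3   4   5   6   7   8   9  10  11  12  13  14  15
a[i]:    4  12  16  20   7  10  13  16  19  22  25  28  41  44  33
S:       4  16  32  52  11  21  34  50  69  91 116 144 185 229 177
Maximum is 229 (e.g. 4 + 7 + 10 + 13 + 16 + 19 + 22 + 25 + 28 + 41 + 44).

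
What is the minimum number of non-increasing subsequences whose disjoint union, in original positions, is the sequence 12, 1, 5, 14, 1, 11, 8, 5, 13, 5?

Place each on the leftmost legal pile:
12 → new pile 1 (tops now [12])
1 → pile 1 (tops now [1])
5 → new pile 2 (tops now [1, 5])
14 → new pile 3 (tops now [1, 5, 14])
1 → pile 1 (tops now [1, 5, 14])
11 → pile 3 (tops now [1, 5, 11])
8 → pile 3 (tops now [1, 5, 8])
5 → pile 2 (tops now [1, 5, 8])
13 → new pile 4 (tops now [1, 5, 8, 13])
5 → pile 2 (tops now [1, 5, 8, 13])
Four piles.

4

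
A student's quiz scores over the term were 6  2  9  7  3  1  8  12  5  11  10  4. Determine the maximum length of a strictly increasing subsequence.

4

Let dp[i] be the length of the longest such subsequence ending at index i:
i:      1  2  3  4  5  6  7  8  9 10 11 12
a[i]:   6  2  9  7  3  1  8 12  5 11 10  4
dp:     1  1  2  2  2  1  3  4  3  4  4  3
Maximum dp value is 4.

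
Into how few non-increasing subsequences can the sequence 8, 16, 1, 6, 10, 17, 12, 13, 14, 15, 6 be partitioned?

7

Place each on the leftmost legal pile:
8 → new pile 1 (tops now [8])
16 → new pile 2 (tops now [8, 16])
1 → pile 1 (tops now [1, 16])
6 → pile 2 (tops now [1, 6])
10 → new pile 3 (tops now [1, 6, 10])
17 → new pile 4 (tops now [1, 6, 10, 17])
12 → pile 4 (tops now [1, 6, 10, 12])
13 → new pile 5 (tops now [1, 6, 10, 12, 13])
14 → new pile 6 (tops now [1, 6, 10, 12, 13, 14])
15 → new pile 7 (tops now [1, 6, 10, 12, 13, 14, 15])
6 → pile 2 (tops now [1, 6, 10, 12, 13, 14, 15])
Seven piles.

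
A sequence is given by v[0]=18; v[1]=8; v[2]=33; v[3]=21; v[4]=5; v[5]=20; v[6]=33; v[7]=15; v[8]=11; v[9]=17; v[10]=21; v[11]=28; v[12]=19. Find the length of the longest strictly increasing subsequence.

5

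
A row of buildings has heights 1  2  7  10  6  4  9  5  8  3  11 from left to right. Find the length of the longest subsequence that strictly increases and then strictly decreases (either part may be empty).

inc[i] = longest strictly increasing subsequence ending at i; dec[i] = longest strictly decreasing subsequence starting at i:
i:      1  2  3  4  5  6  7  8  9 10 11
a[i]:   1  2  7 10  6  4  9  5  8  3 11
inc:    1  2  3  4  3  3  4  4  5  3  6
dec:    1  1  4  4  3  2  3  2  2  1  1
Best peak at i=4 (value 10): inc=4, dec=4, length 4+4−1 = 7.

7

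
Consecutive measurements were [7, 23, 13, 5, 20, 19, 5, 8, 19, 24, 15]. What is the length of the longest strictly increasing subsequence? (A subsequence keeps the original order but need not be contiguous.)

4

Track the smallest tail for each achievable length (strict):
7 → extends → [7]
23 → extends → [7, 23]
13 → replaces 23 → [7, 13]
5 → replaces 7 → [5, 13]
20 → extends → [5, 13, 20]
19 → replaces 20 → [5, 13, 19]
5 → already a tail → [5, 13, 19]
8 → replaces 13 → [5, 8, 19]
19 → already a tail → [5, 8, 19]
24 → extends → [5, 8, 19, 24]
15 → replaces 19 → [5, 8, 15, 24]
Four tails, so the longest strictly increasing subsequence has length 4 (e.g. 7, 13, 20, 24).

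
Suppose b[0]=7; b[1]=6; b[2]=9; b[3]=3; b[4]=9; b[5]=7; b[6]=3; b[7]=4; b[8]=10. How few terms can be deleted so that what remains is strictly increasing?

6

Fewest deletions = n − (longest strictly increasing subsequence).
Patience tails:
7 → extends → [7]
6 → replaces 7 → [6]
9 → extends → [6, 9]
3 → replaces 6 → [3, 9]
9 → already a tail → [3, 9]
7 → replaces 9 → [3, 7]
3 → already a tail → [3, 7]
4 → replaces 7 → [3, 4]
10 → extends → [3, 4, 10]
Longest strictly increasing subsequence has length 3, so deletions = 9 − 3 = 6.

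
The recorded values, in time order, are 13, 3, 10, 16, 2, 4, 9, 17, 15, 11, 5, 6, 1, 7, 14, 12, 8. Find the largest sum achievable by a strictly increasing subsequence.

46

Let S[i] be the best sum of a strictly increasing subsequence ending at i:
i:      1  2  3  4  5  6  7  8  9 10 11 12 13 14 15 16 17
a[i]:  13  3 10 16  2  4  9 17 15 11  5  6  1  7 14 12  8
S:     13  3 13 29  2  7 16 46 31 27 12 18  1 25 41 39 33
Maximum is 46 (e.g. 3 + 10 + 16 + 17).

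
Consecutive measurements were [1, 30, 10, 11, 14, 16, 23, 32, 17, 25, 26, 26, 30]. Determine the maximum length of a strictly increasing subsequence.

9

Let dp[i] be the length of the longest such subsequence ending at index i:
i:      1  2  3  4  5  6  7  8  9 10 11 12 13
a[i]:   1 30 10 11 14 16 23 32 17 25 26 26 30
dp:     1  2  2  3  4  5  6  7  6  7  8  8  9
Maximum dp value is 9.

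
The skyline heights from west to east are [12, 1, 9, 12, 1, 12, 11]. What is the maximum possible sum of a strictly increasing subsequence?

22

Let S[i] be the best sum of a strictly increasing subsequence ending at i:
i:      1  2  3  4  5  6  7
a[i]:  12  1  9 12  1 12 11
S:     12  1 10 22  1 22 21
Maximum is 22 (e.g. 1 + 9 + 12).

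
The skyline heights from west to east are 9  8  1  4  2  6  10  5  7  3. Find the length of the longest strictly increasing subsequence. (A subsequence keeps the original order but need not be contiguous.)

4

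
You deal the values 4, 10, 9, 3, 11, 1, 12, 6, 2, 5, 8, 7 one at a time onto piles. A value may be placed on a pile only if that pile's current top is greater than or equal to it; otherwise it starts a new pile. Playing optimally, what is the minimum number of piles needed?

4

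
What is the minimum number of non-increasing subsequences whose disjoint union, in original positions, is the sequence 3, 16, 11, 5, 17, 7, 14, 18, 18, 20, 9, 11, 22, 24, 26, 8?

9

Place each on the leftmost legal pile:
3 → new pile 1 (tops now [3])
16 → new pile 2 (tops now [3, 16])
11 → pile 2 (tops now [3, 11])
5 → pile 2 (tops now [3, 5])
17 → new pile 3 (tops now [3, 5, 17])
7 → pile 3 (tops now [3, 5, 7])
14 → new pile 4 (tops now [3, 5, 7, 14])
18 → new pile 5 (tops now [3, 5, 7, 14, 18])
18 → pile 5 (tops now [3, 5, 7, 14, 18])
20 → new pile 6 (tops now [3, 5, 7, 14, 18, 20])
9 → pile 4 (tops now [3, 5, 7, 9, 18, 20])
11 → pile 5 (tops now [3, 5, 7, 9, 11, 20])
22 → new pile 7 (tops now [3, 5, 7, 9, 11, 20, 22])
24 → new pile 8 (tops now [3, 5, 7, 9, 11, 20, 22, 24])
26 → new pile 9 (tops now [3, 5, 7, 9, 11, 20, 22, 24, 26])
8 → pile 4 (tops now [3, 5, 7, 8, 11, 20, 22, 24, 26])
Nine piles.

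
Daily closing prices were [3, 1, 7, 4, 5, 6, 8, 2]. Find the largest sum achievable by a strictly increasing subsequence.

26

Let S[i] be the best sum of a strictly increasing subsequence ending at i:
i:      1  2  3  4  5  6  7  8
a[i]:   3  1  7  4  5  6  8  2
S:      3  1 10  7 12 18 26  3
Maximum is 26 (e.g. 3 + 4 + 5 + 6 + 8).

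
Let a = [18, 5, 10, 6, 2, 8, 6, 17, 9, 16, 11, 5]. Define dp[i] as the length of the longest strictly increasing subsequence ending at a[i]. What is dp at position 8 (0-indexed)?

dp[i] = 1 + max{dp[j] : j<i, a[j]<a[i]} (or 1 if no such j):
i:      0  1  2  3  4  5  6  7  8  9 10 11
a[i]:  18  5 10  6  2  8  6 17  9 16 11  5
dp:     1  1  2  2  1  3  2  4  4  5  5  2
At index 8 the value is 4.

4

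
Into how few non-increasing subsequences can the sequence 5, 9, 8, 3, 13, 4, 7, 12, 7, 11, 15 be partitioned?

5

Place each on the leftmost legal pile:
5 → new pile 1 (tops now [5])
9 → new pile 2 (tops now [5, 9])
8 → pile 2 (tops now [5, 8])
3 → pile 1 (tops now [3, 8])
13 → new pile 3 (tops now [3, 8, 13])
4 → pile 2 (tops now [3, 4, 13])
7 → pile 3 (tops now [3, 4, 7])
12 → new pile 4 (tops now [3, 4, 7, 12])
7 → pile 3 (tops now [3, 4, 7, 12])
11 → pile 4 (tops now [3, 4, 7, 11])
15 → new pile 5 (tops now [3, 4, 7, 11, 15])
Five piles.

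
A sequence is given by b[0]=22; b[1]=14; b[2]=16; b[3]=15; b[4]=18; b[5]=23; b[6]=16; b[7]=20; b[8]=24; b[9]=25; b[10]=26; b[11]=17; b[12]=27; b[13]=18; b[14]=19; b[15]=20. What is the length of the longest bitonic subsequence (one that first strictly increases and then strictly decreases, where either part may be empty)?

9

inc[i] = longest strictly increasing subsequence ending at i; dec[i] = longest strictly decreasing subsequence starting at i:
i:      0  1  2  3  4  5  6  7  8  9 10 11 12 13 14 15
b[i]:  22 14 16 15 18 23 16 20 24 25 26 17 27 18 19 20
inc:    1  1  2  2  3  4  3  4  5  6  7  4  8  5  6  7
dec:    3  1  2  1  2  3  1  2  2  2  2  1  2  1  1  1
Best peak at i=12 (value 27): inc=8, dec=2, length 8+2−1 = 9.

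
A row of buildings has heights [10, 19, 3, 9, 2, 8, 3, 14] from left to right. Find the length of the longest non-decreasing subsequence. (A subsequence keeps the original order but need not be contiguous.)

3

Let dp[i] be the length of the longest such subsequence ending at index i:
i:      1  2  3  4  5  6  7  8
a[i]:  10 19  3  9  2  8  3 14
dp:     1  2  1  2  1  2  2  3
Maximum dp value is 3.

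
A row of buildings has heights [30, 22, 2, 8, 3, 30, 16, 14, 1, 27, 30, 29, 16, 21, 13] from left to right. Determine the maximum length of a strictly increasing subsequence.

5

Let dp[i] be the length of the longest such subsequence ending at index i:
i:      1  2  3  4  5  6  7  8  9 10 11 12 13 14 15
a[i]:  30 22  2  8  3 30 16 14  1 27 30 29 16 21 13
dp:     1  1  1  2  2  3  3  3  1  4  5  5  4  5  3
Maximum dp value is 5.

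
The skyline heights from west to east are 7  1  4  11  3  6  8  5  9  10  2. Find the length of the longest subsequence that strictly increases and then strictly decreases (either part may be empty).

inc[i] = longest strictly increasing subsequence ending at i; dec[i] = longest strictly decreasing subsequence starting at i:
i:      1  2  3  4  5  6  7  8  9 10 11
a[i]:   7  1  4 11  3  6  8  5  9 10  2
inc:    1  1  2  3  2  3  4  3  5  6  2
dec:    4  1  3  4  2  3  3  2  2  2  1
Best peak at i=10 (value 10): inc=6, dec=2, length 6+2−1 = 7.

7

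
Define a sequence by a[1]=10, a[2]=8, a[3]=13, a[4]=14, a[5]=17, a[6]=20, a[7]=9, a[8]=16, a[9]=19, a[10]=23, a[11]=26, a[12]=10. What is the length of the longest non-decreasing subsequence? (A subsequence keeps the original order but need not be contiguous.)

7

Let dp[i] be the length of the longest such subsequence ending at index i:
i:      1  2  3  4  5  6  7  8  9 10 11 12
a[i]:  10  8 13 14 17 20  9 16 19 23 26 10
dp:     1  1  2  3  4  5  2  4  5  6  7  3
Maximum dp value is 7.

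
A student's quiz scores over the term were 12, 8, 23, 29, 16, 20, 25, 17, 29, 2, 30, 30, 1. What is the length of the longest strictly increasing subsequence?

Track the smallest tail for each achievable length (strict):
12 → extends → [12]
8 → replaces 12 → [8]
23 → extends → [8, 23]
29 → extends → [8, 23, 29]
16 → replaces 23 → [8, 16, 29]
20 → replaces 29 → [8, 16, 20]
25 → extends → [8, 16, 20, 25]
17 → replaces 20 → [8, 16, 17, 25]
29 → extends → [8, 16, 17, 25, 29]
2 → replaces 8 → [2, 16, 17, 25, 29]
30 → extends → [2, 16, 17, 25, 29, 30]
30 → already a tail → [2, 16, 17, 25, 29, 30]
1 → replaces 2 → [1, 16, 17, 25, 29, 30]
Six tails, so the longest strictly increasing subsequence has length 6 (e.g. 12, 16, 20, 25, 29, 30).

6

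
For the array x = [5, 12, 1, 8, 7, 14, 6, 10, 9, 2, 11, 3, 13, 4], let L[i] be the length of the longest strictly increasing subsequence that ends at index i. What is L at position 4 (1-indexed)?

2

dp[i] = 1 + max{dp[j] : j<i, x[j]<x[i]} (or 1 if no such j):
i:      1  2  3  4  5  6  7  8  9 10 11 12 13 14
x[i]:   5 12  1  8  7 14  6 10  9  2 11  3 13  4
dp:     1  2  1  2  2  3  2  3  3  2  4  3  5  4
At index 4 the value is 2.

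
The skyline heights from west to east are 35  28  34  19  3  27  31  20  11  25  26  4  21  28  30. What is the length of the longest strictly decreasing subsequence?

6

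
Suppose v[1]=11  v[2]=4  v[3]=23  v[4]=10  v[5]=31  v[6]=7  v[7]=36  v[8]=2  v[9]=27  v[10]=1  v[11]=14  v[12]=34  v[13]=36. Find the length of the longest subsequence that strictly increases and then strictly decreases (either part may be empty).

6

inc[i] = longest strictly increasing subsequence ending at i; dec[i] = longest strictly decreasing subsequence starting at i:
i:      1  2  3  4  5  6  7  8  9 10 11 12 13
v[i]:  11  4 23 10 31  7 36  2 27  1 14 34 36
inc:    1  1  2  2  3  2  4  1  3  1  3  4  5
dec:    5  3  5  4  4  3  3  2  2  1  1  1  1
Best peak at i=3 (value 23): inc=2, dec=5, length 2+5−1 = 6.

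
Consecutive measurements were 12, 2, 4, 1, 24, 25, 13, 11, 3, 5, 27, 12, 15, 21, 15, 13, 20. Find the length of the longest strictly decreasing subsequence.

4

Let dp[i] be the longest strictly decreasing subsequence ending at i:
i:      1  2  3  4  5  6  7  8  9 10 11 12 13 14 15 16 17
a[i]:  12  2  4  1 24 25 13 11  3  5 27 12 15 21 15 13 20
dp:     1  2  2  3  1  1  2  3  4  4  1  3  2  2  3  4  3
Maximum is 4.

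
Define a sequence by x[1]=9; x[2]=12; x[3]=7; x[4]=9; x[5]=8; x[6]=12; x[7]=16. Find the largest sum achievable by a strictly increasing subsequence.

44

Let S[i] be the best sum of a strictly increasing subsequence ending at i:
i:      1  2  3  4  5  6  7
x[i]:   9 12  7  9  8 12 16
S:      9 21  7 16 15 28 44
Maximum is 44 (e.g. 7 + 9 + 12 + 16).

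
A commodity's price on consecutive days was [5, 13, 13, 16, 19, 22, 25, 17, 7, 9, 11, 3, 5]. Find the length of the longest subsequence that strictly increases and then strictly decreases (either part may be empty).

9

inc[i] = longest strictly increasing subsequence ending at i; dec[i] = longest strictly decreasing subsequence starting at i:
i:      1  2  3  4  5  6  7  8  9 10 11 12 13
a[i]:   5 13 13 16 19 22 25 17  7  9 11  3  5
inc:    1  2  2  3  4  5  6  4  2  3  4  1  2
dec:    2  3  3  3  4  4  4  3  2  2  2  1  1
Best peak at i=7 (value 25): inc=6, dec=4, length 6+4−1 = 9.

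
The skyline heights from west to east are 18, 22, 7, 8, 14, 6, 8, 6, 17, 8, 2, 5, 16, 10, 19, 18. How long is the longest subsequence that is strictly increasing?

Track the smallest tail for each achievable length (strict):
18 → extends → [18]
22 → extends → [18, 22]
7 → replaces 18 → [7, 22]
8 → replaces 22 → [7, 8]
14 → extends → [7, 8, 14]
6 → replaces 7 → [6, 8, 14]
8 → already a tail → [6, 8, 14]
6 → already a tail → [6, 8, 14]
17 → extends → [6, 8, 14, 17]
8 → already a tail → [6, 8, 14, 17]
2 → replaces 6 → [2, 8, 14, 17]
5 → replaces 8 → [2, 5, 14, 17]
16 → replaces 17 → [2, 5, 14, 16]
10 → replaces 14 → [2, 5, 10, 16]
19 → extends → [2, 5, 10, 16, 19]
18 → replaces 19 → [2, 5, 10, 16, 18]
Five tails, so the longest strictly increasing subsequence has length 5 (e.g. 7, 8, 14, 17, 19).

5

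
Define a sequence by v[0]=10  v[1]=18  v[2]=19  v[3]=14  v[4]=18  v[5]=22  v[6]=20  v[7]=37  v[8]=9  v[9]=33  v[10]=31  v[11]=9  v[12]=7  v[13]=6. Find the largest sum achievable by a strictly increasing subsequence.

Let S[i] be the best sum of a strictly increasing subsequence ending at i:
i:       0   1   2   3   4   5   6   7   8   9  10  11  12  13
v[i]:   10  18  19  14  18  22  20  37   9  33  31   9   7   6
S:      10  28  47  24  42  69  67 106   9 102 100   9   7   6
Maximum is 106 (e.g. 10 + 18 + 19 + 22 + 37).

106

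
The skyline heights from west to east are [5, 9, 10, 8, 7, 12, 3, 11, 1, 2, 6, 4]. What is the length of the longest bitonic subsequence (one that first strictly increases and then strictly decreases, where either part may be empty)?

7

inc[i] = longest strictly increasing subsequence ending at i; dec[i] = longest strictly decreasing subsequence starting at i:
i:      1  2  3  4  5  6  7  8  9 10 11 12
a[i]:   5  9 10  8  7 12  3 11  1  2  6  4
inc:    1  2  3  2  2  4  1  4  1  2  3  3
dec:    3  5  5  4  3  4  2  3  1  1  2  1
Best peak at i=3 (value 10): inc=3, dec=5, length 3+5−1 = 7.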